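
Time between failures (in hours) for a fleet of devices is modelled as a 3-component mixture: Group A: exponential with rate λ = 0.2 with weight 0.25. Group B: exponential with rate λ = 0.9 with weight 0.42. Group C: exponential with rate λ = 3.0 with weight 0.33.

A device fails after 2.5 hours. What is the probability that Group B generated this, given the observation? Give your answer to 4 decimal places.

0.5634

Posterior ∝ prior × likelihood, so P(k | x) ∝ P(Z=k) f_k(x); normalise over all components.
Component likelihoods at x = 2.5 hours:
  L_A = 0.2·e^(−0.2·2.5) = 0.2·e^(−0.5000) = 0.121306
  L_B = 0.9·e^(−0.9·2.5) = 0.9·e^(−2.2500) = 0.0948593
  L_C = 3.0·e^(−3.0·2.5) = 3.0·e^(−7.5000) = 0.00165925
Unnormalised posteriors:
  P(Z=A)·L_A = 0.25 × 0.121306 = 0.0303265
  P(Z=B)·L_B = 0.42 × 0.0948593 = 0.0398409
  P(Z=C)·L_C = 0.33 × 0.00165925 = 0.000547554
Denominator: 0.0303265 + 0.0398409 + 0.000547554 = 0.070715
P(Group B | data) = 0.0398409 / 0.070715 ≈ 0.5634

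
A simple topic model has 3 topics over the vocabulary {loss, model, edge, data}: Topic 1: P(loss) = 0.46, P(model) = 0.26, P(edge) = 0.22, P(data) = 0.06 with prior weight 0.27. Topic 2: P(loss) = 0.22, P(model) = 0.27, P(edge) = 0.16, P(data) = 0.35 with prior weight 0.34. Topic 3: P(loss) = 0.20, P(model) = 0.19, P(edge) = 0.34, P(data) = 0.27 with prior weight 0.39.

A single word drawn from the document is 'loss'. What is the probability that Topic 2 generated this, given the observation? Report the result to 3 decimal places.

P(component k | x) = w_k·f_k(x) / marginal(x), where marginal(x) = Σ_j w_j·f_j(x).
Component likelihoods at x = 'loss':
  f_1 = P(loss | comp) = 0.46
  f_2 = P(loss | comp) = 0.22
  f_3 = P(loss | comp) = 0.20
Prior × likelihood for each component:
  w_1·f_1 = 0.27 × 0.46 = 0.1242
  w_2·f_2 = 0.34 × 0.22 = 0.0748
  w_3·f_3 = 0.39 × 0.2 = 0.078
Denominator: 0.1242 + 0.0748 + 0.078 = 0.277
Responsibility of Topic 2: 0.0748 / 0.277 ≈ 0.270

0.270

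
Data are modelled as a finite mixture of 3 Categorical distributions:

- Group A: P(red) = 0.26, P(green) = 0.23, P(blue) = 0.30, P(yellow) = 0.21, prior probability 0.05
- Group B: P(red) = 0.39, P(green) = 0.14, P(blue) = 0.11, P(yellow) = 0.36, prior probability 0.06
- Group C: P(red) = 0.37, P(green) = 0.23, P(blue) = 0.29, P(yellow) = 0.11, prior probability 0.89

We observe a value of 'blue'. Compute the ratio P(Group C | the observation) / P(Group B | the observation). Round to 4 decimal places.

Only the two components matter; the odds are (P(Z=i) f_i(x)) / (P(Z=j) f_j(x)).
Evaluate each component's likelihood at the observed value:
  f_A = P(blue | comp) = 0.30
  f_B = P(blue | comp) = 0.11
  f_C = P(blue | comp) = 0.29
Odds = (0.89/0.06) × (0.29/0.11) = 14.8333 × 2.63636 ≈ 39.1061

39.1061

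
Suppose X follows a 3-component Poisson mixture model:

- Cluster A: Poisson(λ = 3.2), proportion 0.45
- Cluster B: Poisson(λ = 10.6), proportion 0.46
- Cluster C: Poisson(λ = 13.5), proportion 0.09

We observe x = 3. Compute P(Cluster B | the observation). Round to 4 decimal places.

0.0222

Posterior ∝ prior × likelihood, so P(k | x) ∝ w_k f_k(x); normalise over all components.
Component likelihoods at x = 3:
  L_A = e^(−3.2)·3.2^3/3! = 0.222616
  L_B = e^(−10.6)·10.6^3/3! = 0.00494589
  L_C = e^(−13.5)·13.5^3/3! = 0.000562179
Weight by the priors:
  w_A·L_A = 0.45 × 0.222616 = 0.100177
  w_B·L_B = 0.46 × 0.00494589 = 0.00227511
  w_C·L_C = 0.09 × 0.000562179 = 5.05961e-05
Marginal: 0.100177 + 0.00227511 + 5.05961e-05 = 0.102503
P(Cluster B | the observation) = 0.00227511 / 0.102503 ≈ 0.0222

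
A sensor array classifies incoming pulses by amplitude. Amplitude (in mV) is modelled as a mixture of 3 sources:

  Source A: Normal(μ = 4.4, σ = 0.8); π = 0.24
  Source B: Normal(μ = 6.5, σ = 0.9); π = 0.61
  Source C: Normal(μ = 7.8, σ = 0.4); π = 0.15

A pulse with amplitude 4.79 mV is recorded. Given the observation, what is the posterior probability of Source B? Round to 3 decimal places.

0.295

Apply Bayes' rule: the posterior for each component is proportional to its prior times its likelihood at x.
Evaluate each component's likelihood at the observed value:
  L_A = (1/(0.8·√(2π)))·exp(−(4.79−4.4)²/(2·0.8²)) = 0.498678·exp(-0.11883) = 0.442806
  L_B = (1/(0.9·√(2π)))·exp(−(4.79−6.5)²/(2·0.9²)) = 0.443269·exp(-1.80500) = 0.0729065
  L_C = (1/(0.4·√(2π)))·exp(−(4.79−7.8)²/(2·0.4²)) = 0.997356·exp(-28.31281) = 5.04373e-13
Weight by the priors:
  π_A·L_A = 0.24 × 0.442806 = 0.106273
  π_B·L_B = 0.61 × 0.0729065 = 0.0444729
  π_C·L_C = 0.15 × 5.04373e-13 = 7.5656e-14
Sum: 0.106273 + 0.0444729 + 7.5656e-14 = 0.150746
P(Source B | 4.79 mV) ≈ 0.295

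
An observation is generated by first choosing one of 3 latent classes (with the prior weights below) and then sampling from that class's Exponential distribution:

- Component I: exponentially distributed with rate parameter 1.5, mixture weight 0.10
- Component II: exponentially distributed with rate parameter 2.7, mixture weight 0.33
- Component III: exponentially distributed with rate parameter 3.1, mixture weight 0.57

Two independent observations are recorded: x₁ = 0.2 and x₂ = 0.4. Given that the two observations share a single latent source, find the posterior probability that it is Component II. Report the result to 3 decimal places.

0.335

P(component k | x) = P(Z=k)·f_k(x) / marginal(x), where marginal(x) = Σ_j P(Z=j)·f_j(x).
Since both observations come from the same component, the likelihood for component k is f_k(x₁)·f_k(x₂).
  p_I = [1.5·e^(−1.5·0.2) = 1.5·e^(−0.3000) = 1.11123] × [0.823217] = 0.914782
  p_II = [2.7·e^(−2.7·0.2) = 2.7·e^(−0.5400) = 1.57342] × [0.916908] = 1.44268
  p_III = [3.1·e^(−3.1·0.2) = 3.1·e^(−0.6200) = 1.66763] × [0.897091] = 1.49601
Weight by the priors:
  P(Z=I)·p_I = 0.10 × 0.914782 = 0.0914782
  P(Z=II)·p_II = 0.33 × 1.44268 = 0.476085
  P(Z=III)·p_III = 0.57 × 1.49601 = 0.852728
Evidence: 0.0914782 + 0.476085 + 0.852728 = 1.42029
P(Component II | x₁,x₂) ≈ 0.335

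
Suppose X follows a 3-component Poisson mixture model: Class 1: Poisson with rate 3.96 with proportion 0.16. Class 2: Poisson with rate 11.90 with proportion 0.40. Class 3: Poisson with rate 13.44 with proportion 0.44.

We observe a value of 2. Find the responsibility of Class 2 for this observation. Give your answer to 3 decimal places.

0.008

Posterior ∝ prior × likelihood, so P(k | x) ∝ π_k f_k(x); normalise over all components.
Component likelihoods at x = 2:
  f_1 = e^(−3.96)·3.96^2/2! = 0.14947
  f_2 = e^(−11.90)·11.90^2/2! = 0.000480795
  f_3 = e^(−13.44)·13.44^2/2! = 0.000131477
Multiply by the mixture weights:
  π_1·f_1 = 0.16 × 0.14947 = 0.0239152
  π_2·f_2 = 0.40 × 0.000480795 = 0.000192318
  π_3·f_3 = 0.44 × 0.000131477 = 5.785e-05
Marginal: 0.0239152 + 0.000192318 + 5.785e-05 = 0.0241654
Responsibility of Class 2: 0.000192318 / 0.0241654 ≈ 0.008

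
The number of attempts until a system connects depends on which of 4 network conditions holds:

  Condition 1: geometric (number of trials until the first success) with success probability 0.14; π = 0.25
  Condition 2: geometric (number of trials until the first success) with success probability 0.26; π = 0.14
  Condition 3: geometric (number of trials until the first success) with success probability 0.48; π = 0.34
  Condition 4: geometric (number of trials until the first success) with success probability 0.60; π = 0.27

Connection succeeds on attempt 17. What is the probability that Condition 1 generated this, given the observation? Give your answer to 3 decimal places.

Apply Bayes' rule: the posterior for each component is proportional to its prior times its likelihood at x.
Component likelihoods at x = 17:
  p_1 = 0.14·(1−0.14)^16 = 0.14·0.0895314 = 0.0125344
  p_2 = 0.26·(1−0.26)^16 = 0.26·0.00808551 = 0.00210223
  p_3 = 0.48·(1−0.48)^16 = 0.48·2.85794e-05 = 1.37181e-05
  p_4 = 0.60·(1−0.60)^16 = 0.60·4.29497e-07 = 2.57698e-07
Unnormalised posteriors:
  π_1·p_1 = 0.25 × 0.0125344 = 0.0031336
  π_2·p_2 = 0.14 × 0.00210223 = 0.000294313
  π_3·p_3 = 0.34 × 1.37181e-05 = 4.66416e-06
  π_4·p_4 = 0.27 × 2.57698e-07 = 6.95785e-08
Denominator: 0.0031336 + 0.000294313 + 4.66416e-06 + 6.95785e-08 = 0.00343264
Responsibility of Condition 1: 0.0031336 / 0.00343264 ≈ 0.913

0.913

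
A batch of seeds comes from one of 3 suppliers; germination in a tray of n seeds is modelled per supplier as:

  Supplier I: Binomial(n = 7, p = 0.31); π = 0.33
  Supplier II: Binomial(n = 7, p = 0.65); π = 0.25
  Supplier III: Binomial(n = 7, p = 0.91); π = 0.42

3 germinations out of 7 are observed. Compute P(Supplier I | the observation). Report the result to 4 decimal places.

The responsibility of component k is w_k f_k(x) divided by Σ_j w_j f_j(x).
Evaluate each component's likelihood at the observed value:
  L_I = 0.236347
  L_II = 0.144238
  L_III = 0.00173046
Weight by the priors:
  w_I·L_I = 0.33 × 0.236347 = 0.0779944
  w_II·L_II = 0.25 × 0.144238 = 0.0360595
  w_III·L_III = 0.42 × 0.00173046 = 0.000726794
Denominator: 0.0779944 + 0.0360595 + 0.000726794 = 0.114781
So the posterior for Supplier I is 0.0779944 / 0.114781 ≈ 0.6795.

0.6795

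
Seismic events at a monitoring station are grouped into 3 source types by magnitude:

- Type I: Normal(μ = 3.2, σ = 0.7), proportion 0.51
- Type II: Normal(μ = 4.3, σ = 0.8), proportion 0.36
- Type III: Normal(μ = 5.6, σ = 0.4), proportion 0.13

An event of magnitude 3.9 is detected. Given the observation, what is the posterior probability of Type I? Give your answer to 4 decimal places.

0.5267

Apply Bayes' rule: the posterior for each component is proportional to its prior times its likelihood at x.
Normal densities:
  p_I = (1/(0.7·√(2π)))·exp(−(3.9−3.2)²/(2·0.7²)) = 0.569918·exp(-0.50000) = 0.345672
  p_II = (1/(0.8·√(2π)))·exp(−(3.9−4.3)²/(2·0.8²)) = 0.498678·exp(-0.12500) = 0.440082
  p_III = (1/(0.4·√(2π)))·exp(−(3.9−5.6)²/(2·0.4²)) = 0.997356·exp(-9.03125) = 0.000119297
Weight by the priors:
  π_I·p_I = 0.51 × 0.345672 = 0.176293
  π_II·p_II = 0.36 × 0.440082 = 0.158429
  π_III·p_III = 0.13 × 0.000119297 = 1.55086e-05
Denominator: 0.176293 + 0.158429 + 1.55086e-05 = 0.334738
P(Type I | 3.9) ≈ 0.5267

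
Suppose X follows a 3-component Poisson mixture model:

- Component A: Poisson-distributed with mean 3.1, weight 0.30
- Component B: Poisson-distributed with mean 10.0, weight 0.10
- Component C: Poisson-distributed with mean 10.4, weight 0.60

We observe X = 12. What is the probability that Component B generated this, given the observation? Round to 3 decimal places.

P(component k | x) = P(Z=k)·f_k(x) / marginal(x), where marginal(x) = Σ_j P(Z=j)·f_j(x).
Component likelihoods at x = 12:
  L_A = e^(−3.1)·3.1^12/12! = 7.40782e-05
  L_B = e^(−10.0)·10.0^12/12! = 0.0947803
  L_C = e^(−10.4)·10.4^12/12! = 0.101719
Prior × likelihood for each component:
  P(Z=A)·L_A = 0.30 × 7.40782e-05 = 2.22235e-05
  P(Z=B)·L_B = 0.10 × 0.0947803 = 0.00947803
  P(Z=C)·L_C = 0.60 × 0.101719 = 0.0610312
Evidence: 2.22235e-05 + 0.00947803 + 0.0610312 = 0.0705314
P(Component B | 12) = 0.00947803 / 0.0705314 ≈ 0.134

0.134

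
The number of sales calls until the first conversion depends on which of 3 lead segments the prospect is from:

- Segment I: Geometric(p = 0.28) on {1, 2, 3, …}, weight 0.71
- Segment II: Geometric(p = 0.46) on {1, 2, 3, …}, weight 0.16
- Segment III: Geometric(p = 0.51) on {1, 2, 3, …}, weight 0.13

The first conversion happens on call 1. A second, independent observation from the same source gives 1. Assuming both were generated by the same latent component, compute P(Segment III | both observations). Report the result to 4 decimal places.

Apply Bayes' rule: the posterior for each component is proportional to its prior times its likelihood at x.
Since both observations come from the same component, the likelihood for component k is f_k(x₁)·f_k(x₂).
  f_I = [0.28·(1−0.28)^0 = 0.28·1 = 0.28] × [0.28] = 0.0784
  f_II = [0.46·(1−0.46)^0 = 0.46·1 = 0.46] × [0.46] = 0.2116
  f_III = [0.51·(1−0.51)^0 = 0.51·1 = 0.51] × [0.51] = 0.2601
Prior × likelihood for each component:
  P(Z=I)·f_I = 0.71 × 0.0784 = 0.055664
  P(Z=II)·f_II = 0.16 × 0.2116 = 0.033856
  P(Z=III)·f_III = 0.13 × 0.2601 = 0.033813
Marginal: 0.055664 + 0.033856 + 0.033813 = 0.123333
P(Segment III | x) = 0.033813 / 0.123333 ≈ 0.2742

0.2742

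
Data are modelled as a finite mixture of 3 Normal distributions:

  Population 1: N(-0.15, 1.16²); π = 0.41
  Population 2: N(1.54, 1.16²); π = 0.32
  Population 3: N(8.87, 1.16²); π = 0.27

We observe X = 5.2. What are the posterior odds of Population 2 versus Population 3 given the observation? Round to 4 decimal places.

1.2179

Only the two components matter; the odds are (P(Z=i) f_i(x)) / (P(Z=j) f_j(x)).
Normal densities:
  p_1 = 8.2694e-06
  p_2 = 0.00236988
  p_3 = 0.00230621
Posterior odds = (P(Z=2)·p_2) / (P(Z=3)·p_3) = (0.32·0.00236988) / (0.27·0.00230621) = 0.000758362 / 0.000622675 ≈ 1.2179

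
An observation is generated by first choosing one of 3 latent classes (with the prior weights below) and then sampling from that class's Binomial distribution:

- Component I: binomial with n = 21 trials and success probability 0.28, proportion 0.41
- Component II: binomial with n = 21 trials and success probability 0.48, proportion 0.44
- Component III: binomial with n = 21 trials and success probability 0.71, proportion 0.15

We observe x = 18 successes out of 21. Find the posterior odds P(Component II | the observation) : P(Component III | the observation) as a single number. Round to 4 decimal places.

0.0147

The posterior odds equal the prior odds times the likelihood ratio: (π_i/π_j)·(f_i(x)/f_j(x)).
Binomial probabilities:
  p_I = 5.55512e-08
  p_II = 0.00034214
  p_III = 0.0681861
Posterior odds = (π_II·p_II) / (π_III·p_III) = (0.44·0.00034214) / (0.15·0.0681861) = 0.000150542 / 0.0102279 ≈ 0.0147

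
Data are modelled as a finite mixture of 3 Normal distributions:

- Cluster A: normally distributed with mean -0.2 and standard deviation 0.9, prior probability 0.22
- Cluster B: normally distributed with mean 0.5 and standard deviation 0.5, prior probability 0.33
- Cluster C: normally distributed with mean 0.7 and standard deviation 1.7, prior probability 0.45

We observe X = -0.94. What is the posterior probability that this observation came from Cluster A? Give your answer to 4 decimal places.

0.4967

P(component k | x) = P(Z=k)·f_k(x) / marginal(x), where marginal(x) = Σ_j P(Z=j)·f_j(x).
Evaluate each component's likelihood at the observed value:
  f_A = 0.31613
  f_B = 0.0126135
  f_C = 0.147357
Multiply by the mixture weights:
  P(Z=A)·f_A = 0.22 × 0.31613 = 0.0695485
  P(Z=B)·f_B = 0.33 × 0.0126135 = 0.00416244
  P(Z=C)·f_C = 0.45 × 0.147357 = 0.0663108
Denominator: 0.0695485 + 0.00416244 + 0.0663108 = 0.140022
Responsibility of Cluster A: 0.0695485 / 0.140022 ≈ 0.4967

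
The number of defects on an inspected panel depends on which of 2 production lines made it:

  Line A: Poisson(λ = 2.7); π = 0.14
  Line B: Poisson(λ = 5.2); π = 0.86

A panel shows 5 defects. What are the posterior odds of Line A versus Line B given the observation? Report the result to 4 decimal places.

Only the two components matter; the odds are (P(Z=i) f_i(x)) / (P(Z=j) f_j(x)).
Evaluate each component's likelihood at the observed value:
  p_A = 0.0803605
  p_B = 0.174785
Odds = (0.14/0.86) × (0.0803605/0.174785) = 0.162791 × 0.459768 ≈ 0.0748

0.0748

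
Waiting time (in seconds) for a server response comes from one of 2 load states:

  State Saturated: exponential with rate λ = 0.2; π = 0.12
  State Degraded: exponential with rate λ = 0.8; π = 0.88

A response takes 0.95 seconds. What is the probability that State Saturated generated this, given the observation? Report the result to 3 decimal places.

Apply Bayes' rule: the posterior for each component is proportional to its prior times its likelihood at x.
Exponential densities:
  p_Saturated = 0.165392
  p_Degraded = 0.374133
Prior × likelihood for each component:
  π_Saturated·p_Saturated = 0.12 × 0.165392 = 0.019847
  π_Degraded·p_Degraded = 0.88 × 0.374133 = 0.329237
Denominator: 0.019847 + 0.329237 = 0.349084
So the posterior for State Saturated is 0.019847 / 0.349084 ≈ 0.057.

0.057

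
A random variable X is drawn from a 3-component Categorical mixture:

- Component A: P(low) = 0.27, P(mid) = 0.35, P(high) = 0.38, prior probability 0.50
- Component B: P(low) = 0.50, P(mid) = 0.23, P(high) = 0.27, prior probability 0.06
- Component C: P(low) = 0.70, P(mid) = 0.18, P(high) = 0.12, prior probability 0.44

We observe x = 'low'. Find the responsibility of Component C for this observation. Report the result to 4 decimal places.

0.6512

The responsibility of component k is π_k f_k(x) divided by Σ_j π_j f_j(x).
Evaluate each component's likelihood at the observed value:
  L_A = 0.27
  L_B = 0.5
  L_C = 0.7
Prior × likelihood for each component:
  π_A·L_A = 0.50 × 0.27 = 0.135
  π_B·L_B = 0.06 × 0.5 = 0.03
  π_C·L_C = 0.44 × 0.7 = 0.308
Sum: 0.135 + 0.03 + 0.308 = 0.473
Responsibility of Component C: 0.308 / 0.473 ≈ 0.6512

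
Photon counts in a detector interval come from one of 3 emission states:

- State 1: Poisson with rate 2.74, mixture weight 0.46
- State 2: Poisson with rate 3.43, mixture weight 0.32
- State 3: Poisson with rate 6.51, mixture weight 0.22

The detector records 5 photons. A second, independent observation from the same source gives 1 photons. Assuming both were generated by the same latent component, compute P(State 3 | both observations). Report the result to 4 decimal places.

0.0266

Posterior ∝ prior × likelihood, so P(k | x) ∝ π_k f_k(x); normalise over all components.
Since both observations come from the same component, the likelihood for component k is f_k(x₁)·f_k(x₂).
  p_1 = [e^(−2.74)·2.74^5/5! = 0.0831007] × [0.176923] = 0.0147024
  p_2 = [e^(−3.43)·3.43^5/5! = 0.128132] × [0.111087] = 0.0142339
  p_3 = [e^(−6.51)·6.51^5/5! = 0.145033] × [0.00969] = 0.00140537
Prior × likelihood for each component:
  π_1·p_1 = 0.46 × 0.0147024 = 0.00676311
  π_2·p_2 = 0.32 × 0.0142339 = 0.00455484
  π_3·p_3 = 0.22 × 0.00140537 = 0.000309181
Evidence: 0.00676311 + 0.00455484 + 0.000309181 = 0.0116271
P(State 3 | x₁,x₂) ≈ 0.0266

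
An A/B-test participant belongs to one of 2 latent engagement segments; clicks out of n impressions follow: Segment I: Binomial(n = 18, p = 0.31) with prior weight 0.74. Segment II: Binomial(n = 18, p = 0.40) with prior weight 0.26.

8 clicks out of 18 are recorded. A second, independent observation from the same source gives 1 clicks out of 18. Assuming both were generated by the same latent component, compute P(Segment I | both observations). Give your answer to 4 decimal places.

0.9259

P(component k | x) = π_k·f_k(x) / marginal(x), where marginal(x) = Σ_j π_j·f_j(x).
Since both observations come from the same component, the likelihood for component k is f_k(x₁)·f_k(x₂).
  L_I = [C(18,8)·0.31^8·0.69^10 = 43758·8.52891e-05·0.0244619 = 0.0912939] × [0.0101641] = 0.00092792
  L_II = [C(18,8)·0.40^8·0.60^10 = 43758·0.00065536·0.00604662 = 0.1734] × [0.00121872] = 0.000211326
Unnormalised posteriors:
  π_I·L_I = 0.74 × 0.00092792 = 0.000686661
  π_II·L_II = 0.26 × 0.000211326 = 5.49449e-05
Marginal: 0.000686661 + 5.49449e-05 = 0.000741606
P(Segment I | x₁,x₂) ≈ 0.9259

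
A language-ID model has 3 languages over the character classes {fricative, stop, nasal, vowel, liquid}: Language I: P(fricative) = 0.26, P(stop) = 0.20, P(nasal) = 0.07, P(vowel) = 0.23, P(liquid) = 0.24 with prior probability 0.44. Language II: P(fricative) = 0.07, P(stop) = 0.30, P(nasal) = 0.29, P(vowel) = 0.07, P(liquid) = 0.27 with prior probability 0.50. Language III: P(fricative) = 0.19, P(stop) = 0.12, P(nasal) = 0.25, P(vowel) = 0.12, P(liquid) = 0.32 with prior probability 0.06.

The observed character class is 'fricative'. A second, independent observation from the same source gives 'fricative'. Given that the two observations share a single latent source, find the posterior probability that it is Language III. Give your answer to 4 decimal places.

By Bayes' theorem, P(k | x) = π_k f_k(x) / Σ_j π_j f_j(x).
Since both observations come from the same component, the likelihood for component k is f_k(x₁)·f_k(x₂).
  f_I = [0.26] × [0.26] = 0.0676
  f_II = [0.07] × [0.07] = 0.0049
  f_III = [0.19] × [0.19] = 0.0361
Weight by the priors:
  π_I·f_I = 0.44 × 0.0676 = 0.029744
  π_II·f_II = 0.50 × 0.0049 = 0.00245
  π_III·f_III = 0.06 × 0.0361 = 0.002166
Denominator: 0.029744 + 0.00245 + 0.002166 = 0.03436
P(Language III | x) = 0.002166 / 0.03436 ≈ 0.0630

0.0630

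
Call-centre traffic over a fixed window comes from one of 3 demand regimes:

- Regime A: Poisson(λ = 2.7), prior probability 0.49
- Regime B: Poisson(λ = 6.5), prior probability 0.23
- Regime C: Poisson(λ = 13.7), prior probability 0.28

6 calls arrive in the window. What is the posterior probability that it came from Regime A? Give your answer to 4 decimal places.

0.3118

Posterior ∝ prior × likelihood, so P(k | x) ∝ π_k f_k(x); normalise over all components.
Component likelihoods at x = 6 calls:
  f_A = 0.0361622
  f_B = 0.157483
  f_C = 0.0103076
Unnormalised posteriors:
  π_A·f_A = 0.49 × 0.0361622 = 0.0177195
  π_B·f_B = 0.23 × 0.157483 = 0.0362211
  π_C·f_C = 0.28 × 0.0103076 = 0.00288612
Sum: 0.0177195 + 0.0362211 + 0.00288612 = 0.0568267
Responsibility of Regime A: 0.0177195 / 0.0568267 ≈ 0.3118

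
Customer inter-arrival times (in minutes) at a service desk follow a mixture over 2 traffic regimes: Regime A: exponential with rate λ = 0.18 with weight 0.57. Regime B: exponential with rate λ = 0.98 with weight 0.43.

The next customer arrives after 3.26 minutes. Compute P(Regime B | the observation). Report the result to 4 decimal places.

Apply Bayes' rule: the posterior for each component is proportional to its prior times its likelihood at x.
Evaluate each component's likelihood at the observed value:
  p_A = 0.100099
  p_B = 0.0401552
Weight by the priors:
  w_A·p_A = 0.57 × 0.100099 = 0.0570563
  w_B·p_B = 0.43 × 0.0401552 = 0.0172667
Evidence: 0.0570563 + 0.0172667 = 0.074323
P(Regime B | data) ≈ 0.2323

0.2323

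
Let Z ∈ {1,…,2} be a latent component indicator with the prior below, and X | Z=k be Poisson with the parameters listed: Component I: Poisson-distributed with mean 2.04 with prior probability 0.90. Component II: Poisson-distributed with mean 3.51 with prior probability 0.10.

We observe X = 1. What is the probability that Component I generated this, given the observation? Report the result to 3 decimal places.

The responsibility of component k is w_k f_k(x) divided by Σ_j w_j f_j(x).
Evaluate each component's likelihood at the observed value:
  f_I = 0.265259
  f_II = 0.104938
Prior × likelihood for each component:
  w_I·f_I = 0.90 × 0.265259 = 0.238733
  w_II·f_II = 0.10 × 0.104938 = 0.0104938
Sum: 0.238733 + 0.0104938 = 0.249227
P(Component I | the observation) ≈ 0.958

0.958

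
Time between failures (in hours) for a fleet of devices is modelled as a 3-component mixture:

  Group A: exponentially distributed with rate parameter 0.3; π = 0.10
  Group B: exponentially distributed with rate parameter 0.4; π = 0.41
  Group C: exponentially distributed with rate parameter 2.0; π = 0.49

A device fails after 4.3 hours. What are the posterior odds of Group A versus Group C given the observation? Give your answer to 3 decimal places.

Since P(k|x) ∝ P(Z=k) f_k(x), the posterior odds are P(Z=i) f_i(x) / (P(Z=j) f_j(x)).
Component likelihoods at x = 4.3 hours:
  p_A = 0.0825812
  p_B = 0.0716265
  p_C = 0.000368212
Odds = (0.10/0.49) × (0.0825812/0.000368212) = 0.204082 × 224.277 ≈ 45.771

45.771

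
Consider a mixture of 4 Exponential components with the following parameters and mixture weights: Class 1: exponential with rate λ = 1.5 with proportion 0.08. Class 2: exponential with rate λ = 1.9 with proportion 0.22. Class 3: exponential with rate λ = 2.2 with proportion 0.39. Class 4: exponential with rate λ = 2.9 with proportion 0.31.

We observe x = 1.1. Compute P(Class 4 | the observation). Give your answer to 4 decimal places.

P(component k | x) = π_k·f_k(x) / marginal(x), where marginal(x) = Σ_j π_j·f_j(x).
Evaluate each component's likelihood at the observed value:
  f_1 = 0.288075
  f_2 = 0.235006
  f_3 = 0.195628
  f_4 = 0.119398
Weight by the priors:
  π_1·f_1 = 0.08 × 0.288075 = 0.023046
  π_2·f_2 = 0.22 × 0.235006 = 0.0517012
  π_3·f_3 = 0.39 × 0.195628 = 0.0762947
  π_4·f_4 = 0.31 × 0.119398 = 0.0370135
Marginal: 0.023046 + 0.0517012 + 0.0762947 + 0.0370135 = 0.188055
P(Class 4 | the observation) ≈ 0.1968

0.1968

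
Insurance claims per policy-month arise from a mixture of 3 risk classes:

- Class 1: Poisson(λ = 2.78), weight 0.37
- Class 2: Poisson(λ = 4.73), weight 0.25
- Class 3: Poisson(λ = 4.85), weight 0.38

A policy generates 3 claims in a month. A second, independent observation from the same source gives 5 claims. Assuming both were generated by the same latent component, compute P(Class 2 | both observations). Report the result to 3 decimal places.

0.286

The responsibility of component k is π_k f_k(x) divided by Σ_j π_j f_j(x).
Since both observations come from the same component, the likelihood for component k is f_k(x₁)·f_k(x₂).
  L_1 = [0.222149] × [0.0858428] = 0.0190699
  L_2 = [0.155675] × [0.174145] = 0.0271101
  L_3 = [0.148849] × [0.175065] = 0.0260582
Prior × likelihood for each component:
  π_1·L_1 = 0.37 × 0.0190699 = 0.00705587
  π_2·L_2 = 0.25 × 0.0271101 = 0.00677752
  π_3·L_3 = 0.38 × 0.0260582 = 0.00990213
Denominator: 0.00705587 + 0.00677752 + 0.00990213 = 0.0237355
P(Class 2 | data) = 0.00677752 / 0.0237355 ≈ 0.286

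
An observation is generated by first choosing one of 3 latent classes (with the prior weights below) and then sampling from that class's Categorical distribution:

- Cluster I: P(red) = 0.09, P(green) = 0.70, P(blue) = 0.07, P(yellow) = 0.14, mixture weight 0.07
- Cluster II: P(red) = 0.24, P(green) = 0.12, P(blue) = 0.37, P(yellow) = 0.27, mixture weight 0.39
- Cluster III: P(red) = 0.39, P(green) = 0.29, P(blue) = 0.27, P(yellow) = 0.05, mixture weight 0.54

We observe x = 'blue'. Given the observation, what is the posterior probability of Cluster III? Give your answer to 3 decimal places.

0.494

Posterior ∝ prior × likelihood, so P(k | x) ∝ π_k f_k(x); normalise over all components.
Component likelihoods at x = 'blue':
  p_I = P(blue | comp) = 0.07
  p_II = P(blue | comp) = 0.37
  p_III = P(blue | comp) = 0.27
Prior × likelihood for each component:
  π_I·p_I = 0.07 × 0.07 = 0.0049
  π_II·p_II = 0.39 × 0.37 = 0.1443
  π_III·p_III = 0.54 × 0.27 = 0.1458
Evidence: 0.0049 + 0.1443 + 0.1458 = 0.295
So the posterior for Cluster III is 0.1458 / 0.295 ≈ 0.494.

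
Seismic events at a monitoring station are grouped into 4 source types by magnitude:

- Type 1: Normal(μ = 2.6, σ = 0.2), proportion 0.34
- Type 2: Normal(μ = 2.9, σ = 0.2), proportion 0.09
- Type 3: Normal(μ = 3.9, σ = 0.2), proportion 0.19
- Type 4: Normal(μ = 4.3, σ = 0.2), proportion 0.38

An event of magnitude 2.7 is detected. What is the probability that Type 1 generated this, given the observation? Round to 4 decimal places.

0.8461

By Bayes' theorem, P(k | x) = π_k f_k(x) / Σ_j π_j f_j(x).
Normal densities:
  f_1 = (1/(0.2·√(2π)))·exp(−(2.7−2.6)²/(2·0.2²)) = 1.994711·exp(-0.12500) = 1.76033
  f_2 = (1/(0.2·√(2π)))·exp(−(2.7−2.9)²/(2·0.2²)) = 1.994711·exp(-0.50000) = 1.20985
  f_3 = (1/(0.2·√(2π)))·exp(−(2.7−3.9)²/(2·0.2²)) = 1.994711·exp(-18.00000) = 3.03794e-08
  f_4 = (1/(0.2·√(2π)))·exp(−(2.7−4.3)²/(2·0.2²)) = 1.994711·exp(-32.00000) = 2.52614e-14
Weight by the priors:
  π_1·f_1 = 0.34 × 1.76033 = 0.598511
  π_2·f_2 = 0.09 × 1.20985 = 0.108887
  π_3·f_3 = 0.19 × 3.03794e-08 = 5.77209e-09
  π_4·f_4 = 0.38 × 2.52614e-14 = 9.59932e-15
Marginal: 0.598511 + 0.108887 + 5.77209e-09 + 9.59932e-15 = 0.707398
P(Type 1 | data) = 0.598511 / 0.707398 ≈ 0.8461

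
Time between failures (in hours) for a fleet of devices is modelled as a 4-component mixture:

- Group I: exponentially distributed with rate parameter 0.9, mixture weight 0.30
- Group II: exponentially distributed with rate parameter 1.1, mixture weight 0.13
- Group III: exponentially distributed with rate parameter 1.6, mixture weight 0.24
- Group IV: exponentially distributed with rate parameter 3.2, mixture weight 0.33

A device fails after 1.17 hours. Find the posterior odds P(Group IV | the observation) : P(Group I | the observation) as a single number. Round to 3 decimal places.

Posterior odds = (π_i f_i(x)) / (π_j f_j(x)); the normalising sum cancels.
Evaluate each component's likelihood at the observed value:
  f_I = 0.314001
  f_II = 0.303708
  f_III = 0.246105
  f_IV = 0.0757097
0.0249842 / 0.0942002 ≈ 0.265

0.265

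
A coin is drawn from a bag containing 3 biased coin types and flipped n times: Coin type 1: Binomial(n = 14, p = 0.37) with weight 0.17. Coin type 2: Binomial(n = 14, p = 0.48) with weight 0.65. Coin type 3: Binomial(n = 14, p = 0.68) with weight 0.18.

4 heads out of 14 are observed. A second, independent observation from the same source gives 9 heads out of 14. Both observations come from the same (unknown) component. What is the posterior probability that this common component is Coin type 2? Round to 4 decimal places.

P(component k | x) = π_k·f_k(x) / marginal(x), where marginal(x) = Σ_j π_j·f_j(x).
Since both observations come from the same component, the likelihood for component k is f_k(x₁)·f_k(x₂).
  L_1 = [0.184776] × [0.0258216] = 0.00477121
  L_2 = [0.0768126] × [0.102956] = 0.00790832
  L_3 = [0.00240974] × [0.208831] = 0.000503227
Unnormalised posteriors:
  π_1·L_1 = 0.17 × 0.00477121 = 0.000811106
  π_2·L_2 = 0.65 × 0.00790832 = 0.00514041
  π_3·L_3 = 0.18 × 0.000503227 = 9.05808e-05
Evidence: 0.000811106 + 0.00514041 + 9.05808e-05 = 0.0060421
P(Coin type 2 | x₁, x₂) = 0.00514041 / 0.0060421 ≈ 0.8508

0.8508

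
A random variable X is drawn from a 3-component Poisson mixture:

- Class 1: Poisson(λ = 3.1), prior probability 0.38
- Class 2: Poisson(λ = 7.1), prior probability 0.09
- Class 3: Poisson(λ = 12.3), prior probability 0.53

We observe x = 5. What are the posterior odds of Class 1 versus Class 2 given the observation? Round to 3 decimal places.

3.658

The posterior odds equal the prior odds times the likelihood ratio: (π_i/π_j)·(f_i(x)/f_j(x)).
Component likelihoods at x = 5:
  L_1 = 0.107477
  L_2 = 0.124057
  L_3 = 0.0106788
Posterior odds = (π_1·L_1) / (π_2·L_2) = (0.38·0.107477) / (0.09·0.124057) = 0.0408411 / 0.0111651 ≈ 3.658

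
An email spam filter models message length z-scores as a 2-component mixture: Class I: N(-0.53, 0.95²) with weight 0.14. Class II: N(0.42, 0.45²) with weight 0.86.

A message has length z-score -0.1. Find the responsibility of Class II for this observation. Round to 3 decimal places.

0.881

Apply Bayes' rule: the posterior for each component is proportional to its prior times its likelihood at x.
Component likelihoods at x = -0.1:
  f_I = 0.379052
  f_II = 0.454715
Weight by the priors:
  P(Z=I)·f_I = 0.14 × 0.379052 = 0.0530672
  P(Z=II)·f_II = 0.86 × 0.454715 = 0.391055
Normaliser: 0.0530672 + 0.391055 = 0.444122
P(Class II | x) = 0.391055 / 0.444122 ≈ 0.881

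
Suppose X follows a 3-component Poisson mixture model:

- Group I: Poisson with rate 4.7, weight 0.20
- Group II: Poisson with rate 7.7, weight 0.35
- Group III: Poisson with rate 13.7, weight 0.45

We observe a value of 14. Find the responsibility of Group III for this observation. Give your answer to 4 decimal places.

0.9094

The responsibility of component k is P(Z=k) f_k(x) divided by Σ_j P(Z=j) f_j(x).
Poisson probabilities:
  p_I = e^(−4.7)·4.7^14/14! = 0.00026778
  p_II = e^(−7.7)·7.7^14/14! = 0.0133781
  p_III = e^(−13.7)·13.7^14/14! = 0.105644
Multiply by the mixture weights:
  P(Z=I)·p_I = 0.20 × 0.00026778 = 5.35559e-05
  P(Z=II)·p_II = 0.35 × 0.0133781 = 0.00468233
  P(Z=III)·p_III = 0.45 × 0.105644 = 0.0475398
Evidence: 5.35559e-05 + 0.00468233 + 0.0475398 = 0.0522757
So the posterior for Group III is 0.0475398 / 0.0522757 ≈ 0.9094.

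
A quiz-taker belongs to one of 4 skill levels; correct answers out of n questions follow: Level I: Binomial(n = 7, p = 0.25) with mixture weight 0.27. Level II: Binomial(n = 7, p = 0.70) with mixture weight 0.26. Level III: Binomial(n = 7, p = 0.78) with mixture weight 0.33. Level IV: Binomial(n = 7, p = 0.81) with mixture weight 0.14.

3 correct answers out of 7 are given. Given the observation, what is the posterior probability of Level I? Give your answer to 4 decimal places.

By Bayes' theorem, P(k | x) = π_k f_k(x) / Σ_j π_j f_j(x).
Evaluate each component's likelihood at the observed value:
  f_I = 0.173035
  f_II = 0.0972405
  f_III = 0.0389083
  f_IV = 0.0242403
Multiply by the mixture weights:
  π_I·f_I = 0.27 × 0.173035 = 0.0467194
  π_II·f_II = 0.26 × 0.0972405 = 0.0252825
  π_III·f_III = 0.33 × 0.0389083 = 0.0128397
  π_IV·f_IV = 0.14 × 0.0242403 = 0.00339364
Evidence: 0.0467194 + 0.0252825 + 0.0128397 + 0.00339364 = 0.0882353
P(Level I | data) = 0.0467194 / 0.0882353 ≈ 0.5295

0.5295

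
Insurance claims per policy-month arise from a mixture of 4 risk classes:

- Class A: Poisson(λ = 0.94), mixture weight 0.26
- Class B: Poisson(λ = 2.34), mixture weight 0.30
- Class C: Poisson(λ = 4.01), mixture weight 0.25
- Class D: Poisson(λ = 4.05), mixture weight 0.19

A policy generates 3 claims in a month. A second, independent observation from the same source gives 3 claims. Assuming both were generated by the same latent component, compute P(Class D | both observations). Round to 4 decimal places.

By Bayes' theorem, P(k | x) = π_k f_k(x) / Σ_j π_j f_j(x).
Since both observations come from the same component, the likelihood for component k is f_k(x₁)·f_k(x₂).
  L_A = [0.0540749] × [0.0540749] = 0.00292409
  L_B = [0.205706] × [0.205706] = 0.042315
  L_C = [0.194877] × [0.194877] = 0.0379771
  L_D = [0.192895] × [0.192895] = 0.0372085
Prior × likelihood for each component:
  π_A·L_A = 0.26 × 0.00292409 = 0.000760264
  π_B·L_B = 0.30 × 0.042315 = 0.0126945
  π_C·L_C = 0.25 × 0.0379771 = 0.00949428
  π_D·L_D = 0.19 × 0.0372085 = 0.00706962
Marginal: 0.000760264 + 0.0126945 + 0.00949428 + 0.00706962 = 0.0300187
So the posterior for Class D is 0.00706962 / 0.0300187 ≈ 0.2355.

0.2355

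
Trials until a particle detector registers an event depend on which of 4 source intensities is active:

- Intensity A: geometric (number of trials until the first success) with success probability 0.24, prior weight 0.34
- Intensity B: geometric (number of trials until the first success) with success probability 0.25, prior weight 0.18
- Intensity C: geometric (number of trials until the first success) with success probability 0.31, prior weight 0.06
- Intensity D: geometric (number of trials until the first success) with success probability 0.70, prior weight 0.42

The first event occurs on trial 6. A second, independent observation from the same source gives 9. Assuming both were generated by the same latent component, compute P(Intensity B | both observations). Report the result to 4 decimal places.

The responsibility of component k is w_k f_k(x) divided by Σ_j w_j f_j(x).
Since both observations come from the same component, the likelihood for component k is f_k(x₁)·f_k(x₂).
  p_A = [0.0608526] × [0.0267128] = 0.00162555
  p_B = [0.0593262] × [0.0250282] = 0.00148483
  p_C = [0.048485] × [0.0159277] = 0.000772256
  p_D = [0.001701] × [4.5927e-05] = 7.81218e-08
Weight by the priors:
  w_A·p_A = 0.34 × 0.00162555 = 0.000552686
  w_B·p_B = 0.18 × 0.00148483 = 0.000267269
  w_C·p_C = 0.06 × 0.000772256 = 4.63354e-05
  w_D·p_D = 0.42 × 7.81218e-08 = 3.28112e-08
Sum: 0.000552686 + 0.000267269 + 4.63354e-05 + 3.28112e-08 = 0.000866323
P(Intensity B | x) ≈ 0.3085

0.3085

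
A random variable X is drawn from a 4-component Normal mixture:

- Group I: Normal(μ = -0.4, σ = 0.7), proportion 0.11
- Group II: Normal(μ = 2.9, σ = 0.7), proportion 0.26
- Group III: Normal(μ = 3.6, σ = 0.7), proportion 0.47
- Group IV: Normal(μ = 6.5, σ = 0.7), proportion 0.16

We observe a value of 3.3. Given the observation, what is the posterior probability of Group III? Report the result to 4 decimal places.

Posterior ∝ prior × likelihood, so P(k | x) ∝ π_k f_k(x); normalise over all components.
Evaluate each component's likelihood at the observed value:
  p_I = (1/(0.7·√(2π)))·exp(−(3.3−-0.4)²/(2·0.7²)) = 0.569918·exp(-13.96939) = 4.88634e-07
  p_II = (1/(0.7·√(2π)))·exp(−(3.3−2.9)²/(2·0.7²)) = 0.569918·exp(-0.16327) = 0.484068
  p_III = (1/(0.7·√(2π)))·exp(−(3.3−3.6)²/(2·0.7²)) = 0.569918·exp(-0.09184) = 0.51991
  p_IV = (1/(0.7·√(2π)))·exp(−(3.3−6.5)²/(2·0.7²)) = 0.569918·exp(-10.44898) = 1.6515e-05
Weight by the priors:
  π_I·p_I = 0.11 × 4.88634e-07 = 5.37498e-08
  π_II·p_II = 0.26 × 0.484068 = 0.125858
  π_III·p_III = 0.47 × 0.51991 = 0.244358
  π_IV·p_IV = 0.16 × 1.6515e-05 = 2.6424e-06
Normaliser: 5.37498e-08 + 0.125858 + 0.244358 + 2.6424e-06 = 0.370218
So the posterior for Group III is 0.244358 / 0.370218 ≈ 0.6600.

0.6600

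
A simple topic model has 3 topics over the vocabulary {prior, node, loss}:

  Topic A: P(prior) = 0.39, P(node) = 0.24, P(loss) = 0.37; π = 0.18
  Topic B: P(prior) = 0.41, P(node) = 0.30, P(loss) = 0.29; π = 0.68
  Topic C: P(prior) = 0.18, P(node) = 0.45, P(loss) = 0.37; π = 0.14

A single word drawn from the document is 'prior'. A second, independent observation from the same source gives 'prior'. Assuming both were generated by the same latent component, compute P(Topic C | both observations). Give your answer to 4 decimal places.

The responsibility of component k is π_k f_k(x) divided by Σ_j π_j f_j(x).
Since both observations come from the same component, the likelihood for component k is f_k(x₁)·f_k(x₂).
  f_A = [0.39] × [0.39] = 0.1521
  f_B = [0.41] × [0.41] = 0.1681
  f_C = [0.18] × [0.18] = 0.0324
Weight by the priors:
  π_A·f_A = 0.18 × 0.1521 = 0.027378
  π_B·f_B = 0.68 × 0.1681 = 0.114308
  π_C·f_C = 0.14 × 0.0324 = 0.004536
Sum: 0.027378 + 0.114308 + 0.004536 = 0.146222
P(Topic C | x₁, x₂) = 0.004536 / 0.146222 ≈ 0.0310

0.0310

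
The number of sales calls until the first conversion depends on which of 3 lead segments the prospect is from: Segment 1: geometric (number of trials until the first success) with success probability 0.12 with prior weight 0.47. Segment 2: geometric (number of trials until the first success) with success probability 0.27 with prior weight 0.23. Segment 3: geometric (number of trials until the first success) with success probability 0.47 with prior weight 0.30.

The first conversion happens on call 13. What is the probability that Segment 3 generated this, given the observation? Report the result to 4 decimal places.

0.0051

The responsibility of component k is π_k f_k(x) divided by Σ_j π_j f_j(x).
Component likelihoods at x = 13:
  f_1 = 0.12·(1−0.12)^12 = 0.12·0.215671 = 0.0258805
  f_2 = 0.27·(1−0.27)^12 = 0.27·0.022902 = 0.00618355
  f_3 = 0.47·(1−0.47)^12 = 0.47·0.000491259 = 0.000230892
Unnormalised posteriors:
  π_1·f_1 = 0.47 × 0.0258805 = 0.0121639
  π_2·f_2 = 0.23 × 0.00618355 = 0.00142222
  π_3·f_3 = 0.30 × 0.000230892 = 6.92675e-05
Marginal: 0.0121639 + 0.00142222 + 6.92675e-05 = 0.0136553
So the posterior for Segment 3 is 6.92675e-05 / 0.0136553 ≈ 0.0051.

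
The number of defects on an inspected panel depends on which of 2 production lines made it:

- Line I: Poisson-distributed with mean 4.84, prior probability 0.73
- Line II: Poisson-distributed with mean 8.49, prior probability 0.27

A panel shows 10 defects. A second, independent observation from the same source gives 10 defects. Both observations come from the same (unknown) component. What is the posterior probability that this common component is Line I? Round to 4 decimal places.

0.0500

Apply Bayes' rule: the posterior for each component is proportional to its prior times its likelihood at x.
Since both observations come from the same component, the likelihood for component k is f_k(x₁)·f_k(x₂).
  f_I = [e^(−4.84)·4.84^10/10! = 0.0153711] × [0.0153711] = 0.000236271
  f_II = [e^(−8.49)·8.49^10/10! = 0.110193] × [0.110193] = 0.0121425
Multiply by the mixture weights:
  w_I·f_I = 0.73 × 0.000236271 = 0.000172478
  w_II·f_II = 0.27 × 0.0121425 = 0.00327847
Denominator: 0.000172478 + 0.00327847 = 0.00345095
So the posterior for Line I is 0.000172478 / 0.00345095 ≈ 0.0500.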